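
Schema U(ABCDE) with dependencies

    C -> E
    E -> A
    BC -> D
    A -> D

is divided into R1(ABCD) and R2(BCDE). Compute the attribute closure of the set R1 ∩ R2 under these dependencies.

ABCDE

R1 ∩ R2 = {BCD}.
C → E applies, adding E
E → A applies, adding A
Closure: {ABCDE}.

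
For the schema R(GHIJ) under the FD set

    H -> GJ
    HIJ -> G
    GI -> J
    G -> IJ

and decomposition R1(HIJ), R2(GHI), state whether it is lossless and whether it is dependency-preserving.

lossless but not dependency-preserving

Lossless test: (HI)⁺ = {GHIJ}, which contains all of one fragment — lossless.
Dependency preservation: the restricted closure of {GI} across the fragments never reaches {J}, so GI → J cannot be enforced without a join — not preserved.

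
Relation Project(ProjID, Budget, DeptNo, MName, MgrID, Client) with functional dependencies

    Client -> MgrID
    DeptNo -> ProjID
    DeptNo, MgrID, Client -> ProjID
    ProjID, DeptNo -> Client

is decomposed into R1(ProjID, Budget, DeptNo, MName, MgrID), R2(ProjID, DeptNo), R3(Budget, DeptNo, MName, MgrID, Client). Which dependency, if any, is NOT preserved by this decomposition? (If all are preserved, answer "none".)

none

Client → MgrID lies within R3.
DeptNo → ProjID lies within R1.
DeptNo, MgrID, Client → ProjID: restricted closure across fragments reaches ProjID.
ProjID, DeptNo → Client: restricted closure across fragments reaches Client.
Every dependency is enforceable on the fragments, so the decomposition is dependency-preserving.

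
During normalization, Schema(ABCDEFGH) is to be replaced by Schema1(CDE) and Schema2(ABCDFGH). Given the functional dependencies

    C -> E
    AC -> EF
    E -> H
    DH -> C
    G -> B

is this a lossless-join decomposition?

Yes

Common attributes: Schema1 ∩ Schema2 = {CD}.
Closure of {CD}: C → E applies, adding E; E → H applies, adding H. So (CD)⁺ = {CDEH}.
This closure contains every attribute of Schema1, so Schema1 ∩ Schema2 → Schema1. The join is lossless.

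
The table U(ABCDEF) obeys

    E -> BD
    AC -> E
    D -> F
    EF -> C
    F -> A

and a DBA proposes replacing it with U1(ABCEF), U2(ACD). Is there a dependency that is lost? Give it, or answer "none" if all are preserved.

Check D → F: no single fragment contains all of {DF}, and the restricted closure of {D} across the fragments never reaches {F}.
E → BD is preserved.
AC → E is preserved.
EF → C is preserved.
F → A is preserved.

D -> F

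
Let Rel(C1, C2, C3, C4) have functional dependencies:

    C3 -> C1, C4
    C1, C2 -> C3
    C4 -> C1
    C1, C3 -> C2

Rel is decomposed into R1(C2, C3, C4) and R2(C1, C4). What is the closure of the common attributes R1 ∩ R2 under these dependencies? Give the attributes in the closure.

R1 ∩ R2 = {C4}.
C4 → C1 applies, adding C1
Closure: {C1, C4}.

C1, C4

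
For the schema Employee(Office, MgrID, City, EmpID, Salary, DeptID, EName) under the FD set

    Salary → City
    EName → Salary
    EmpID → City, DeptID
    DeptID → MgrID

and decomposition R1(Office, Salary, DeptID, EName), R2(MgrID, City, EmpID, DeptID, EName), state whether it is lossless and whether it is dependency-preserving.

Lossless test: (DeptID, EName)⁺ = {MgrID, City, Salary, DeptID, EName}, which is a superkey of neither fragment — lossy.
Dependency preservation: the restricted closure of {Salary} across the fragments never reaches {City}, so Salary → City cannot be enforced without a join — not preserved.

lossy and not dependency-preserving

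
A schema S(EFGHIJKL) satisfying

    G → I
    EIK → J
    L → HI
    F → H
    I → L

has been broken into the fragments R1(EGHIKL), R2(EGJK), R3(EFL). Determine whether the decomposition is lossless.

Chase test. Columns are EFGHIJKL; row i has aⱼ where attribute j ∈ Ri, else bᵢⱼ.
Initial tableau (one row per fragment):
  row 1: a1 b12 a3 a4 a5 b16 a7 a8
  row 2: a1 b22 a3 b24 b25 a6 a7 b28
  row 3: a1 a2 b33 b34 b35 b36 b37 a8
Rows 1 and 2 agree on G; apply G→I and equate their I entries.
Rows 1 and 2 agree on EIK; apply EIK→J and equate their J entries.
Rows 1 and 3 agree on L; apply L→HI and equate their HI entries.
Rows 1 and 2 agree on I; apply I→L and equate their L entries.
Rows 1 and 2 agree on L; apply L→HI and equate their HI entries.
No row becomes fully distinguished — the join is lossy.

No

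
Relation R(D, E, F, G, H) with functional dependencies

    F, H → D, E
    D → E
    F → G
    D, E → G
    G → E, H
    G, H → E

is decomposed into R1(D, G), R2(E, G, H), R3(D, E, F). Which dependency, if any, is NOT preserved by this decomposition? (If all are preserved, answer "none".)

none

F, H → D, E: restricted closure across fragments reaches D, E.
D → E lies within R3.
F → G: restricted closure across fragments reaches G.
D, E → G: restricted closure across fragments reaches G.
G → E, H lies within R2.
G, H → E lies within R2.
Every dependency is enforceable on the fragments, so the decomposition is dependency-preserving.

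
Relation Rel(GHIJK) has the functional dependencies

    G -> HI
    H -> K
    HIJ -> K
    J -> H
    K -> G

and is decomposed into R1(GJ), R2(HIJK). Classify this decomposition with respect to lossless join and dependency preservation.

lossless but not dependency-preserving

Lossless test: (J)⁺ = {GHIJK}, which contains all of one fragment — lossless.
Dependency preservation: the restricted closure of {G} across the fragments never reaches {HI}, so G → HI cannot be enforced without a join — not preserved.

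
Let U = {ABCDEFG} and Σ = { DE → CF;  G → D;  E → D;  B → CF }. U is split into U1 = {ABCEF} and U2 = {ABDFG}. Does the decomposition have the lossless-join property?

Common attributes: U1 ∩ U2 = {ABF}.
Closure of {ABF}: B → CF applies, adding C. So (ABF)⁺ = {ABCF}.
The closure contains neither all of U1 = {ABCEF} nor all of U2 = {ABDFG}, so the common attributes are not a superkey of either fragment. The join is lossy.

No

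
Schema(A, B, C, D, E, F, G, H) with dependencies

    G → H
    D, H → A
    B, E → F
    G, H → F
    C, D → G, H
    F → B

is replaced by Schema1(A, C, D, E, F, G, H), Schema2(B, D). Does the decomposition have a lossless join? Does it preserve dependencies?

lossy and not dependency-preserving

Lossless test: (D)⁺ = {D}, which is a superkey of neither fragment — lossy.
Dependency preservation: the restricted closure of {B, E} across the fragments never reaches {F}, so B, E → F cannot be enforced without a join — not preserved.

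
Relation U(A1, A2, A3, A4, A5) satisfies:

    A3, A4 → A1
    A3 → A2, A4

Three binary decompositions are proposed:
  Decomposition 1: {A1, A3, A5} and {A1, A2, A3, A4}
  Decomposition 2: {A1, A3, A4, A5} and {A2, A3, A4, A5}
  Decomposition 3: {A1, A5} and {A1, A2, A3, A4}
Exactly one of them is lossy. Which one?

Decomposition 1: common = {A1, A3}, closure = {A1, A2, A3, A4} → lossless.
Decomposition 2: common = {A3, A4, A5}, closure = {A1, A2, A3, A4, A5} → lossless.
Decomposition 3: common = {A1}, closure = {A1} → lossy.

Decomposition 3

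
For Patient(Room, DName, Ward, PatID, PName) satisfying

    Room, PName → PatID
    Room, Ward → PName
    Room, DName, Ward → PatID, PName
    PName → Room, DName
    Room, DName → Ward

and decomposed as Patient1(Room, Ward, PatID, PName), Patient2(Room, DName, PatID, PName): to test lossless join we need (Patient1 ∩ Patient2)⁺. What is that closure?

Room, DName, Ward, PatID, PName

Patient1 ∩ Patient2 = {Room, PatID, PName}.
PName → Room, DName applies, adding DName
Room, DName → Ward applies, adding Ward
Closure: {Room, DName, Ward, PatID, PName}.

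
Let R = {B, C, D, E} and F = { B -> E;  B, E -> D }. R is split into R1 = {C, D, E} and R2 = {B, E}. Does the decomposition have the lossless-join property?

No

Common attributes: R1 ∩ R2 = {E}.
No dependency enlarges {E}, so (E)⁺ = {E}.
The closure contains neither all of R1 = {C, D, E} nor all of R2 = {B, E}, so the common attributes are not a superkey of either fragment. The join is lossy.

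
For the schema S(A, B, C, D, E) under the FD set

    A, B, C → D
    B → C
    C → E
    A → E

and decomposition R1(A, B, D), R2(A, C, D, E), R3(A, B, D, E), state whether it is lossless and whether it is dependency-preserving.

Lossless test (chase): Rows 1 and 3 agree on B; apply B→C and equate their C entries. Rows 1 and 3 agree on C; apply C→E and equate their E entries. No row becomes fully distinguished — the join is lossy.
Dependency preservation: the restricted closure of {B} across the fragments never reaches {C}, so B → C cannot be enforced without a join — not preserved.

lossy and not dependency-preserving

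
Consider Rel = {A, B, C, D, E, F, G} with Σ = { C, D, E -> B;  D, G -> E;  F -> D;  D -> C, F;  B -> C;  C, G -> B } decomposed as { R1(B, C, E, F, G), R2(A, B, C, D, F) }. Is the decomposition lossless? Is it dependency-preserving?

lossy but dependency-preserving

Lossless test: (B, C, F)⁺ = {B, C, D, F}, which is a superkey of neither fragment — lossy.
Dependency preservation: C, D, E → B; D, G → E are not contained in any single fragment, but the restricted closure of each left-hand side across the fragments still reaches the right-hand side; the remaining FDs each lie inside some fragment. All dependencies are preserved.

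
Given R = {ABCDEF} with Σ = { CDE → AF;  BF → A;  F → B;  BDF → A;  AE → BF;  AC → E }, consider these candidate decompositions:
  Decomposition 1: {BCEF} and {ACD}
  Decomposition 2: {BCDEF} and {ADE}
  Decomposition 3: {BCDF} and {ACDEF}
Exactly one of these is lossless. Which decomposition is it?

Decomposition 1: common = {C}, closure = {C} → lossy.
Decomposition 2: common = {DE}, closure = {DE} → lossy.
Decomposition 3: common = {CDF}, closure = {ABCDEF} → lossless.

Decomposition 3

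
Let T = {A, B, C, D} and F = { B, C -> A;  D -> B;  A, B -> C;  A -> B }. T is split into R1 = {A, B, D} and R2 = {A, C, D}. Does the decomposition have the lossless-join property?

Common attributes: R1 ∩ R2 = {A, D}.
Closure of {A, D}: D → B applies, adding B; A, B → C applies, adding C. So (A, D)⁺ = {A, B, C, D}.
This closure contains every attribute of R1, so R1 ∩ R2 → R1. The join is lossless.

Yes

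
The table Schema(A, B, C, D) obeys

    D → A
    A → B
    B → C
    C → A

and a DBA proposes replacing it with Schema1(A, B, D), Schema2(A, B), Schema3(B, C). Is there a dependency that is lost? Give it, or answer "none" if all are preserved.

none

D → A lies within Schema1.
A → B lies within Schema1.
B → C lies within Schema3.
C → A: restricted closure across fragments reaches A.
Every dependency is enforceable on the fragments, so the decomposition is dependency-preserving.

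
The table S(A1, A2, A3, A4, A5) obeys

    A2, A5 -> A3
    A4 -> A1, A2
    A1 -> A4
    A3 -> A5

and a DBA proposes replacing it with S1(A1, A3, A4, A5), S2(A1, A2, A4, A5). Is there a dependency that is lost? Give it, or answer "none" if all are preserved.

A2, A5 -> A3

Check A2, A5 → A3: no single fragment contains all of {A2, A3, A5}, and the restricted closure of {A2, A5} across the fragments never reaches {A3}.
A4 → A1, A2 is preserved.
A1 → A4 is preserved.
A3 → A5 is preserved.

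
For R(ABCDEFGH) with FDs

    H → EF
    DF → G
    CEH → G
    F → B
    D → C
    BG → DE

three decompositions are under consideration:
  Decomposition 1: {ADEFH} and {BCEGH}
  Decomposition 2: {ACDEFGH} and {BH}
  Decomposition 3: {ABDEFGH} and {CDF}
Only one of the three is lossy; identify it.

Decomposition 1

Decomposition 1: common = {EH}, closure = {BEFH} → lossy.
Decomposition 2: common = {H}, closure = {BEFH} → lossless.
Decomposition 3: common = {DF}, closure = {BCDEFG} → lossless.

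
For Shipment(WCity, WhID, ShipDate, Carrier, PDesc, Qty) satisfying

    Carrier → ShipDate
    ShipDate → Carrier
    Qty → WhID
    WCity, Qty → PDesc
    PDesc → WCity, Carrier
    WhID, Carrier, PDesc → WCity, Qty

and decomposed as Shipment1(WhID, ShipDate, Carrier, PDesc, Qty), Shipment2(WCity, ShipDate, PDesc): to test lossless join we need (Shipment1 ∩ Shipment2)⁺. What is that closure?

Shipment1 ∩ Shipment2 = {ShipDate, PDesc}.
ShipDate → Carrier applies, adding Carrier
PDesc → WCity, Carrier applies, adding WCity
Closure: {WCity, ShipDate, Carrier, PDesc}.

WCity, ShipDate, Carrier, PDesc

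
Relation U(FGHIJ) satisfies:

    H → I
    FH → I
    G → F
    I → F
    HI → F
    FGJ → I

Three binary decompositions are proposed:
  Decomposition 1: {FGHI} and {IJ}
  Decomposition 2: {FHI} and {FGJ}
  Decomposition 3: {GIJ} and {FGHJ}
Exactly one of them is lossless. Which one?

Decomposition 1: common = {I}, closure = {FI} → lossy.
Decomposition 2: common = {F}, closure = {F} → lossy.
Decomposition 3: common = {GJ}, closure = {FGIJ} → lossless.

Decomposition 3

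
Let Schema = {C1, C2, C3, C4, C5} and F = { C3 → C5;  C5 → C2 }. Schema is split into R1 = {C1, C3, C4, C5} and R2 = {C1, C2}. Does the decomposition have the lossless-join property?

Common attributes: R1 ∩ R2 = {C1}.
No dependency enlarges {C1}, so (C1)⁺ = {C1}.
The closure contains neither all of R1 = {C1, C3, C4, C5} nor all of R2 = {C1, C2}, so the common attributes are not a superkey of either fragment. The join is lossy.

No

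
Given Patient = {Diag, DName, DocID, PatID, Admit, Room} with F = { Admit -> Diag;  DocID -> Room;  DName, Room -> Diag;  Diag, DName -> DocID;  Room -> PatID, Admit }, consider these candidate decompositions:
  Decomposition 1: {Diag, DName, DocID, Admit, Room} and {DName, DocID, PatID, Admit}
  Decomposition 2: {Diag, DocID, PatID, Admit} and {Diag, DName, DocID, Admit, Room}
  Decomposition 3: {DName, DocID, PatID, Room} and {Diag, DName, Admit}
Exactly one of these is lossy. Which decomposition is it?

Decomposition 3

Decomposition 1: common = {DName, DocID, Admit}, closure = {Diag, DName, DocID, PatID, Admit, Room} → lossless.
Decomposition 2: common = {Diag, DocID, Admit}, closure = {Diag, DocID, PatID, Admit, Room} → lossless.
Decomposition 3: common = {DName}, closure = {DName} → lossy.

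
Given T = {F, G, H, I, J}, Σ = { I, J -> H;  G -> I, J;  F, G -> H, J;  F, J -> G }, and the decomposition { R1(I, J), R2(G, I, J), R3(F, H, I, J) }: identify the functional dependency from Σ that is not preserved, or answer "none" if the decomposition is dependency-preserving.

Check F, J → G: no single fragment contains all of {F, G, J}, and the restricted closure of {F, J} across the fragments never reaches {G}.
I, J → H is preserved.
G → I, J is preserved.
F, G → H, J is preserved.

F, J -> G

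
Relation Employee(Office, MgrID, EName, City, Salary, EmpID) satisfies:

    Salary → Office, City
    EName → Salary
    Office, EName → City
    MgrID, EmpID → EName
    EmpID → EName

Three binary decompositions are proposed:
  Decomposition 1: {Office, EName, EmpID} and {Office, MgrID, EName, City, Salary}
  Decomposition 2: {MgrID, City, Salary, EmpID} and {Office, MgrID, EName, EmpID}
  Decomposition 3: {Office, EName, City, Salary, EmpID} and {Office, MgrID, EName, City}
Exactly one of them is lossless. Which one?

Decomposition 1: common = {Office, EName}, closure = {Office, EName, City, Salary} → lossy.
Decomposition 2: common = {MgrID, EmpID}, closure = {Office, MgrID, EName, City, Salary, EmpID} → lossless.
Decomposition 3: common = {Office, EName, City}, closure = {Office, EName, City, Salary} → lossy.

Decomposition 2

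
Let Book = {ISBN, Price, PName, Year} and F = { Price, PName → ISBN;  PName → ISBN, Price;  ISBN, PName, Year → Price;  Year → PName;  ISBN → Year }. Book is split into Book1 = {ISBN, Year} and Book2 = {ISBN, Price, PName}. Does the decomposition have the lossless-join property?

Yes

Common attributes: Book1 ∩ Book2 = {ISBN}.
Closure of {ISBN}: ISBN → Year applies, adding Year; Year → PName applies, adding PName; PName → ISBN, Price applies, adding Price. So (ISBN)⁺ = {ISBN, Price, PName, Year}.
This closure contains every attribute of Book1, so Book1 ∩ Book2 → Book1. The join is lossless.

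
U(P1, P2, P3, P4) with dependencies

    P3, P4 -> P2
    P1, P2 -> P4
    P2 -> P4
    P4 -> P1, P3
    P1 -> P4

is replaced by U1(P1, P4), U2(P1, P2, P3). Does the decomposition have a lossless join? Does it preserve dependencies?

lossless and dependency-preserving

Lossless test: (P1)⁺ = {P1, P2, P3, P4}, which contains all of one fragment — lossless.
Dependency preservation: P3, P4 → P2; P1, P2 → P4; P2 → P4; P4 → P1, P3 are not contained in any single fragment, but the restricted closure of each left-hand side across the fragments still reaches the right-hand side; the remaining FDs each lie inside some fragment. All dependencies are preserved.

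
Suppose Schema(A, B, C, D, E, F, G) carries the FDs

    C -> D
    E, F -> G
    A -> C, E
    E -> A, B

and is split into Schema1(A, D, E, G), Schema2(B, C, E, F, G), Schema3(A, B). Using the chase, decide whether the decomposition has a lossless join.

Yes

Chase test. Columns are A, B, C, D, E, F, G; row i has aⱼ where attribute j ∈ Schemai, else bᵢⱼ.
Initial tableau (one row per fragment):
  row 1: a1 b12 b13 a4 a5 b16 a7
  row 2: b21 a2 a3 b24 a5 a6 a7
  row 3: a1 a2 b33 b34 b35 b36 b37
Rows 1 and 3 agree on A; apply A→C, E and equate their C, E entries.
Rows 1 and 2 agree on E; apply E→A, B and equate their A, B entries.
Rows 1 and 3 agree on C; apply C→D and equate their D entries.
Rows 1 and 2 agree on A; apply A→C, E and equate their C, E entries.
Rows 1 and 2 agree on C; apply C→D and equate their D entries.
Row 2 is now all distinguished symbols — the join is lossless.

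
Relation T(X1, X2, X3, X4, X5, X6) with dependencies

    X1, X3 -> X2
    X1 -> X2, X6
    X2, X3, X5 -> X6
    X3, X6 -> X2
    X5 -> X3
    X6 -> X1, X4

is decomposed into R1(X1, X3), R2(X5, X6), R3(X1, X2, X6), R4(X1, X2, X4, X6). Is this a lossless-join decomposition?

No

Chase test. Columns are X1, X2, X3, X4, X5, X6; row i has aⱼ where attribute j ∈ Ri, else bᵢⱼ.
Initial tableau (one row per fragment):
  row 1: a1 b12 a3 b14 b15 b16
  row 2: b21 b22 b23 b24 a5 a6
  row 3: a1 a2 b33 b34 b35 a6
  row 4: a1 a2 b43 a4 b45 a6
Rows 1 and 3 agree on X1; apply X1→X2, X6 and equate their X2, X6 entries.
Rows 1 and 2 agree on X6; apply X6→X1, X4 and equate their X1, X4 entries.
Rows 1 and 3 agree on X6; apply X6→X1, X4 and equate their X1, X4 entries.
Rows 1 and 4 agree on X6; apply X6→X1, X4 and equate their X1, X4 entries.
Rows 1 and 2 agree on X1; apply X1→X2, X6 and equate their X2, X6 entries.
No row becomes fully distinguished — the join is lossy.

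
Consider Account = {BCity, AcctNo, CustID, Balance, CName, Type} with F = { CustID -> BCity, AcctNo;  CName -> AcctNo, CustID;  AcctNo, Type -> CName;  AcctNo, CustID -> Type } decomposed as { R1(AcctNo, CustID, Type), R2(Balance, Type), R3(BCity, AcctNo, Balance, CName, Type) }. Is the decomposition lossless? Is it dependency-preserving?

lossless and dependency-preserving

Lossless test (chase): Rows 1 and 3 agree on AcctNo, Type; apply AcctNo, Type→CName and equate their CName entries. Rows 1 and 3 agree on CName; apply CName→AcctNo, CustID and equate their AcctNo, CustID entries. Rows 1 and 3 agree on CustID; apply CustID→BCity, AcctNo and equate their BCity, AcctNo entries. Row 3 is now all distinguished symbols — the join is lossless.
Dependency preservation: CustID → BCity, AcctNo; CName → AcctNo, CustID are not contained in any single fragment, but the restricted closure of each left-hand side across the fragments still reaches the right-hand side; the remaining FDs each lie inside some fragment. All dependencies are preserved.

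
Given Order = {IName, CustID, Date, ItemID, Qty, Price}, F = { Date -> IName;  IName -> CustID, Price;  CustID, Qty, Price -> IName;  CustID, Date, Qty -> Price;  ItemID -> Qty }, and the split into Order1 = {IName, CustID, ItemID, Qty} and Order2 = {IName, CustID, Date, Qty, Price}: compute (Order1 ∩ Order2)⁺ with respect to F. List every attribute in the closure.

Order1 ∩ Order2 = {IName, CustID, Qty}.
IName → CustID, Price applies, adding Price
Closure: {IName, CustID, Qty, Price}.

IName, CustID, Qty, Price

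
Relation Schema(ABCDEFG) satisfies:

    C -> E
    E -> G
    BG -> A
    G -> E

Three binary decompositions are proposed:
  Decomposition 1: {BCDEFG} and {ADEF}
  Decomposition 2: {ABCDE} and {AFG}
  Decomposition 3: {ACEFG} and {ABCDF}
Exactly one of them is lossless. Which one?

Decomposition 3

Decomposition 1: common = {DEF}, closure = {DEFG} → lossy.
Decomposition 2: common = {A}, closure = {A} → lossy.
Decomposition 3: common = {ACF}, closure = {ACEFG} → lossless.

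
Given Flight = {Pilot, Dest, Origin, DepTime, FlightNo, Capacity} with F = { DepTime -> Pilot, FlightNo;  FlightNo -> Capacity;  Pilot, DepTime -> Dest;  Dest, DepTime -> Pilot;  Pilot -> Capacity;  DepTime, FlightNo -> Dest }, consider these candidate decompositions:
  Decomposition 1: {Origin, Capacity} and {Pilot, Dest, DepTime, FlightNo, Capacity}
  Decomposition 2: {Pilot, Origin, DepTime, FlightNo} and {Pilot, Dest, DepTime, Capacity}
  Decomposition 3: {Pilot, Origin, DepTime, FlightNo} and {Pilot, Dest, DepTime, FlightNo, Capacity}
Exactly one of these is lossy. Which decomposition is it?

Decomposition 1

Decomposition 1: common = {Capacity}, closure = {Capacity} → lossy.
Decomposition 2: common = {Pilot, DepTime}, closure = {Pilot, Dest, DepTime, FlightNo, Capacity} → lossless.
Decomposition 3: common = {Pilot, DepTime, FlightNo}, closure = {Pilot, Dest, DepTime, FlightNo, Capacity} → lossless.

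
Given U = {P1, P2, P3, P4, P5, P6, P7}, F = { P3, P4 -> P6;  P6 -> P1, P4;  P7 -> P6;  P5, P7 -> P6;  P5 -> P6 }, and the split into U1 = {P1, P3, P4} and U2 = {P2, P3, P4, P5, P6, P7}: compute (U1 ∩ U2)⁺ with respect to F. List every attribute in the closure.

U1 ∩ U2 = {P3, P4}.
P3, P4 → P6 applies, adding P6
P6 → P1, P4 applies, adding P1
Closure: {P1, P3, P4, P6}.

P1, P3, P4, P6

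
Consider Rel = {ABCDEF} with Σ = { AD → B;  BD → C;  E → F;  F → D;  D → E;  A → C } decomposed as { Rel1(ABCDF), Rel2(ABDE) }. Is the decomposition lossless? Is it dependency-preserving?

lossless and dependency-preserving

Lossless test: (ABD)⁺ = {ABCDEF}, which contains all of one fragment — lossless.
Dependency preservation: E → F is not contained in any single fragment, but the restricted closure of its left-hand side across the fragments still reaches the right-hand side; the remaining FDs each lie inside some fragment. All dependencies are preserved.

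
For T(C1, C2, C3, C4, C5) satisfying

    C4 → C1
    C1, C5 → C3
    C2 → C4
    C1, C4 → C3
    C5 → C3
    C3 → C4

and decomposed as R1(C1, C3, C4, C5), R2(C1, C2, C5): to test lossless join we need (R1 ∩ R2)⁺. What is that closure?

C1, C3, C4, C5

R1 ∩ R2 = {C1, C5}.
C1, C5 → C3 applies, adding C3
C3 → C4 applies, adding C4
Closure: {C1, C3, C4, C5}.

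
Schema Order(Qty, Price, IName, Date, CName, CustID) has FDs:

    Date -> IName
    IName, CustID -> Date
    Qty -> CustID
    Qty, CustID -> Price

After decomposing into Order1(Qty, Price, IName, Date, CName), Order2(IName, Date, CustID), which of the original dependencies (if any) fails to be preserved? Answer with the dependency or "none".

Check Qty → CustID: no single fragment contains all of {Qty, CustID}, and the restricted closure of {Qty} across the fragments never reaches {CustID}.
Date → IName is preserved.
IName, CustID → Date is preserved.
Qty, CustID → Price is preserved.

Qty -> CustID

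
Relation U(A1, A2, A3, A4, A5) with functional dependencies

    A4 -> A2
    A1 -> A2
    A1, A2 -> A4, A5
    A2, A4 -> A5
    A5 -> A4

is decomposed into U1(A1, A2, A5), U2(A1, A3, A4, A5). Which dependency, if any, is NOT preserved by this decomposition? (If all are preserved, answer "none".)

A4 → A2: restricted closure across fragments reaches A2.
A1 → A2 lies within U1.
A1, A2 → A4, A5: restricted closure across fragments reaches A4, A5.
A2, A4 → A5: restricted closure across fragments reaches A5.
A5 → A4 lies within U2.
Every dependency is enforceable on the fragments, so the decomposition is dependency-preserving.

none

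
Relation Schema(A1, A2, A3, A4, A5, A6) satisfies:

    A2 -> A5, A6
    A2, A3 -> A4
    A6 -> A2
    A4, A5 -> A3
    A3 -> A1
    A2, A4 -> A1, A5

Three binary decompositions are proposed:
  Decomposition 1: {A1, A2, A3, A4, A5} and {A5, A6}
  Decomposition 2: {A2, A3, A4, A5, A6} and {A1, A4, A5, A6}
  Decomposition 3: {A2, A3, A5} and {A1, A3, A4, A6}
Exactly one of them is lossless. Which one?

Decomposition 2

Decomposition 1: common = {A5}, closure = {A5} → lossy.
Decomposition 2: common = {A4, A5, A6}, closure = {A1, A2, A3, A4, A5, A6} → lossless.
Decomposition 3: common = {A3}, closure = {A1, A3} → lossy.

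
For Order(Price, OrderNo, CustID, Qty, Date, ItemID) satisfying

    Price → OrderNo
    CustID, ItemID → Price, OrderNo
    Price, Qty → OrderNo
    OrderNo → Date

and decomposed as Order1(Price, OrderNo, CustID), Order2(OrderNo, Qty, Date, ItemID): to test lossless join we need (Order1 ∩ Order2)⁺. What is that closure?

Order1 ∩ Order2 = {OrderNo}.
OrderNo → Date applies, adding Date
Closure: {OrderNo, Date}.

OrderNo, Date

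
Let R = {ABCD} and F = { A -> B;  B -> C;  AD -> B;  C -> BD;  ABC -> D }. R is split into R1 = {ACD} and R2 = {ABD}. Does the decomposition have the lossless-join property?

Common attributes: R1 ∩ R2 = {AD}.
Closure of {AD}: A → B applies, adding B; B → C applies, adding C. So (AD)⁺ = {ABCD}.
This closure contains every attribute of R1, so R1 ∩ R2 → R1. The join is lossless.

Yes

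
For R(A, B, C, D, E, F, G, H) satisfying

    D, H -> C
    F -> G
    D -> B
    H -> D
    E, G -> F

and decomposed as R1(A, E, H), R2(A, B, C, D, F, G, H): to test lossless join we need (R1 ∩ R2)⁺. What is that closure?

R1 ∩ R2 = {A, H}.
H → D applies, adding D
D, H → C applies, adding C
D → B applies, adding B
Closure: {A, B, C, D, H}.

A, B, C, D, H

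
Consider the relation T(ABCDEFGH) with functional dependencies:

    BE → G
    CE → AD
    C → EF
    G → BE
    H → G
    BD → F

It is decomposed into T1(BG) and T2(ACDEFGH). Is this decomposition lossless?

Common attributes: T1 ∩ T2 = {G}.
Closure of {G}: G → BE applies, adding BE. So (G)⁺ = {BEG}.
This closure contains every attribute of T1, so T1 ∩ T2 → T1. The join is lossless.

Yes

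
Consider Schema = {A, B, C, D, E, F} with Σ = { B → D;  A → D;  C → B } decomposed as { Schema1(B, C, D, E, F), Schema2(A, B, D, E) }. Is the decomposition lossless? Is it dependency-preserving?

Lossless test: (B, D, E)⁺ = {B, D, E}, which is a superkey of neither fragment — lossy.
Dependency preservation: every FD's attributes lie within a single fragment, so each can be enforced locally — preserved.

lossy but dependency-preserving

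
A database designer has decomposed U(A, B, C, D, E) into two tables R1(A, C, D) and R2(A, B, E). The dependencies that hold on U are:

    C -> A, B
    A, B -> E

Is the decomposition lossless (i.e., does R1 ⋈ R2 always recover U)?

No

Common attributes: R1 ∩ R2 = {A}.
No dependency enlarges {A}, so (A)⁺ = {A}.
The closure contains neither all of R1 = {A, C, D} nor all of R2 = {A, B, E}, so the common attributes are not a superkey of either fragment. The join is lossy.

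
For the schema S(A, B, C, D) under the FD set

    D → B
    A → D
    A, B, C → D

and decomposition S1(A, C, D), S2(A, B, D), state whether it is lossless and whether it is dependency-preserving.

Lossless test: (A, D)⁺ = {A, B, D}, which contains all of one fragment — lossless.
Dependency preservation: A, B, C → D is not contained in any single fragment, but the restricted closure of its left-hand side across the fragments still reaches the right-hand side; the remaining FDs each lie inside some fragment. All dependencies are preserved.

lossless and dependency-preserving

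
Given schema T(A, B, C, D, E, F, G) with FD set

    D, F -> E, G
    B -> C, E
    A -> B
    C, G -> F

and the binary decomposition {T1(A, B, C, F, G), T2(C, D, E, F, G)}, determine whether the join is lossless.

Common attributes: T1 ∩ T2 = {C, F, G}.
No dependency enlarges {C, F, G}, so (C, F, G)⁺ = {C, F, G}.
The closure contains neither all of T1 = {A, B, C, F, G} nor all of T2 = {C, D, E, F, G}, so the common attributes are not a superkey of either fragment. The join is lossy.

No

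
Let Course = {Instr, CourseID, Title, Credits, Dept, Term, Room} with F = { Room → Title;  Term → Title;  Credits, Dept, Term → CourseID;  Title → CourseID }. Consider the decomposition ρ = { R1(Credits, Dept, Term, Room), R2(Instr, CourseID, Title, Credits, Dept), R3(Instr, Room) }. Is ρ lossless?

No

Chase test. Columns are Instr, CourseID, Title, Credits, Dept, Term, Room; row i has aⱼ where attribute j ∈ Ri, else bᵢⱼ.
Initial tableau (one row per fragment):
  row 1: b11 b12 b13 a4 a5 a6 a7
  row 2: a1 a2 a3 a4 a5 b26 b27
  row 3: a1 b32 b33 b34 b35 b36 a7
Rows 1 and 3 agree on Room; apply Room→Title and equate their Title entries.
Rows 1 and 3 agree on Title; apply Title→CourseID and equate their CourseID entries.
No row becomes fully distinguished — the join is lossy.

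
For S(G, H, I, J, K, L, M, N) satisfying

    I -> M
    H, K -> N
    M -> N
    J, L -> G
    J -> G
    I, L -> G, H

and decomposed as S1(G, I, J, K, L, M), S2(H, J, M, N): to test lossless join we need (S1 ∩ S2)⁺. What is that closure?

G, J, M, N

S1 ∩ S2 = {J, M}.
M → N applies, adding N
J → G applies, adding G
Closure: {G, J, M, N}.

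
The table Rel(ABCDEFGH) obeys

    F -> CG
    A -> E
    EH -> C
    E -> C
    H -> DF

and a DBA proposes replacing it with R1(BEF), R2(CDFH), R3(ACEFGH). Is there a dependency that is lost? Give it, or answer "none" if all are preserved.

none

F → CG lies within R3.
A → E lies within R3.
EH → C lies within R3.
E → C lies within R3.
H → DF lies within R2.
Every dependency is enforceable on the fragments, so the decomposition is dependency-preserving.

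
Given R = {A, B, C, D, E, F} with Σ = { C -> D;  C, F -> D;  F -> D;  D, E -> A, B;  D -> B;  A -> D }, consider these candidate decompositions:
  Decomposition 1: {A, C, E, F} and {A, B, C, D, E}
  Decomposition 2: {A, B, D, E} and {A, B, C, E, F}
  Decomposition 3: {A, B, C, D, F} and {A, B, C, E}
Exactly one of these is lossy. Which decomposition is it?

Decomposition 3

Decomposition 1: common = {A, C, E}, closure = {A, B, C, D, E} → lossless.
Decomposition 2: common = {A, B, E}, closure = {A, B, D, E} → lossless.
Decomposition 3: common = {A, B, C}, closure = {A, B, C, D} → lossy.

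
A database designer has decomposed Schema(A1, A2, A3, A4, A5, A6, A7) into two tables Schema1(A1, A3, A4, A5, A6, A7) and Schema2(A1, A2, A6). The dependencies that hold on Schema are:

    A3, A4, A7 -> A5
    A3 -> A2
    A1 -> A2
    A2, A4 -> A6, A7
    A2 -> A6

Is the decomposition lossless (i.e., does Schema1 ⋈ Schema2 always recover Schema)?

Common attributes: Schema1 ∩ Schema2 = {A1, A6}.
Closure of {A1, A6}: A1 → A2 applies, adding A2. So (A1, A6)⁺ = {A1, A2, A6}.
This closure contains every attribute of Schema2, so Schema1 ∩ Schema2 → Schema2. The join is lossless.

Yes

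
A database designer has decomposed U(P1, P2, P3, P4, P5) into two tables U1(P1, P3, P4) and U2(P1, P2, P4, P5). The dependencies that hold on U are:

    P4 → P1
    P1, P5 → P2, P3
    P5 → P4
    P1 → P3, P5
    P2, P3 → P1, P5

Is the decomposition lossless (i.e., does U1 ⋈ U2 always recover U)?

Yes

Common attributes: U1 ∩ U2 = {P1, P4}.
Closure of {P1, P4}: P1 → P3, P5 applies, adding P3, P5; P1, P5 → P2, P3 applies, adding P2. So (P1, P4)⁺ = {P1, P2, P3, P4, P5}.
This closure contains every attribute of U1, so U1 ∩ U2 → U1. The join is lossless.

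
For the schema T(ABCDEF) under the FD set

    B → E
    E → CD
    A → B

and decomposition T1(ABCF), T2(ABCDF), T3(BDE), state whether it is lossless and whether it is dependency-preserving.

Lossless test (chase): Rows 1 and 2 agree on B; apply B→E and equate their E entries. Rows 1 and 3 agree on B; apply B→E and equate their E entries. Rows 1 and 2 agree on E; apply E→CD and equate their CD entries. Rows 1 and 3 agree on E; apply E→CD and equate their CD entries. Row 1 is now all distinguished symbols — the join is lossless.
Dependency preservation: the restricted closure of {E} across the fragments never reaches {CD}, so E → CD cannot be enforced without a join — not preserved.

lossless but not dependency-preserving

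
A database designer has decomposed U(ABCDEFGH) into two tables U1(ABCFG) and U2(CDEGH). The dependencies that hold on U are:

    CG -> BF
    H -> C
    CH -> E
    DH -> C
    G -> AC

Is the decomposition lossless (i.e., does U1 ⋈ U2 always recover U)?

Yes

Common attributes: U1 ∩ U2 = {CG}.
Closure of {CG}: CG → BF applies, adding BF; G → AC applies, adding A. So (CG)⁺ = {ABCFG}.
This closure contains every attribute of U1, so U1 ∩ U2 → U1. The join is lossless.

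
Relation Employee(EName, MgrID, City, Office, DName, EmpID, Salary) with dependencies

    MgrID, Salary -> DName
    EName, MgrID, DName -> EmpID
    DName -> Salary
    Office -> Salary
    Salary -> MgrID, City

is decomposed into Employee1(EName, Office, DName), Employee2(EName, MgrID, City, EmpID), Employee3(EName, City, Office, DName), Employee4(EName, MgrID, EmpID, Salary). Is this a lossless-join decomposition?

Chase test. Columns are EName, MgrID, City, Office, DName, EmpID, Salary; row i has aⱼ where attribute j ∈ Employeei, else bᵢⱼ.
Initial tableau (one row per fragment):
  row 1: a1 b12 b13 a4 a5 b16 b17
  row 2: a1 a2 a3 b24 b25 a6 b27
  row 3: a1 b32 a3 a4 a5 b36 b37
  row 4: a1 a2 b43 b44 b45 a6 a7
Rows 1 and 3 agree on DName; apply DName→Salary and equate their Salary entries.
Rows 1 and 3 agree on Salary; apply Salary→MgrID, City and equate their MgrID, City entries.
Rows 1 and 3 agree on EName, MgrID, DName; apply EName, MgrID, DName→EmpID and equate their EmpID entries.
No row becomes fully distinguished — the join is lossy.

No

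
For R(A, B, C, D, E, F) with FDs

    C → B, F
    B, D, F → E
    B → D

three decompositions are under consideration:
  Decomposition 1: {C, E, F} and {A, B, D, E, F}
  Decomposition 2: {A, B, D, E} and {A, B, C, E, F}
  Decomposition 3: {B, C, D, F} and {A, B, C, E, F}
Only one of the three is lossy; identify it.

Decomposition 1: common = {E, F}, closure = {E, F} → lossy.
Decomposition 2: common = {A, B, E}, closure = {A, B, D, E} → lossless.
Decomposition 3: common = {B, C, F}, closure = {B, C, D, E, F} → lossless.

Decomposition 1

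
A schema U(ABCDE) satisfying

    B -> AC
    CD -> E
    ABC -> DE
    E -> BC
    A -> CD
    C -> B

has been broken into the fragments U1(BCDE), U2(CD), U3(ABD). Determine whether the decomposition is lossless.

Yes

Chase test. Columns are ABCDE; row i has aⱼ where attribute j ∈ Ui, else bᵢⱼ.
Initial tableau (one row per fragment):
  row 1: b11 a2 a3 a4 a5
  row 2: b21 b22 a3 a4 b25
  row 3: a1 a2 b33 a4 b35
Rows 1 and 3 agree on B; apply B→AC and equate their AC entries.
Rows 1 and 2 agree on CD; apply CD→E and equate their E entries.
Rows 1 and 3 agree on CD; apply CD→E and equate their E entries.
Rows 1 and 2 agree on E; apply E→BC and equate their BC entries.
Rows 1 and 2 agree on B; apply B→AC and equate their AC entries.
Row 1 is now all distinguished symbols — the join is lossless.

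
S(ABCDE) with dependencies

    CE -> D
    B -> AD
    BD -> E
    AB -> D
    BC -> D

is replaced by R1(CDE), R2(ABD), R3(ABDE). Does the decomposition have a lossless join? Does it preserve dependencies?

Lossless test (chase): Rows 2 and 3 agree on BD; apply BD→E and equate their E entries. No row becomes fully distinguished — the join is lossy.
Dependency preservation: BC → D is not contained in any single fragment, but the restricted closure of its left-hand side across the fragments still reaches the right-hand side; the remaining FDs each lie inside some fragment. All dependencies are preserved.

lossy but dependency-preserving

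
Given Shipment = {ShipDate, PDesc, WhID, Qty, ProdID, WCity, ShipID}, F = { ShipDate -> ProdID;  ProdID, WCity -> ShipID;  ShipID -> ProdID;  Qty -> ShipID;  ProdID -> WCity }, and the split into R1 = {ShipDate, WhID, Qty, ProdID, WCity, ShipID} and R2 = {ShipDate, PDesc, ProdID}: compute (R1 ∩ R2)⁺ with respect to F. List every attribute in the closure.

ShipDate, ProdID, WCity, ShipID

R1 ∩ R2 = {ShipDate, ProdID}.
ProdID → WCity applies, adding WCity
ProdID, WCity → ShipID applies, adding ShipID
Closure: {ShipDate, ProdID, WCity, ShipID}.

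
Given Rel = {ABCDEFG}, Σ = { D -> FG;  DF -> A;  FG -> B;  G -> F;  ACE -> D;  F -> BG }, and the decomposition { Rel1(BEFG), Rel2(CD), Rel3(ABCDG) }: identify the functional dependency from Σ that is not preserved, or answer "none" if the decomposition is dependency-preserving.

Check ACE → D: no single fragment contains all of {ACDE}, and the restricted closure of {ACE} across the fragments never reaches {D}.
D → FG is preserved.
DF → A is preserved.
FG → B is preserved.
G → F is preserved.
F → BG is preserved.

ACE -> D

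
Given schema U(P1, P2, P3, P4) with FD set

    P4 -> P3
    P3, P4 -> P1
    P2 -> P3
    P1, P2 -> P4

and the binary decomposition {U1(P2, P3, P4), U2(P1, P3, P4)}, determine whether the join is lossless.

Yes

Common attributes: U1 ∩ U2 = {P3, P4}.
Closure of {P3, P4}: P3, P4 → P1 applies, adding P1. So (P3, P4)⁺ = {P1, P3, P4}.
This closure contains every attribute of U2, so U1 ∩ U2 → U2. The join is lossless.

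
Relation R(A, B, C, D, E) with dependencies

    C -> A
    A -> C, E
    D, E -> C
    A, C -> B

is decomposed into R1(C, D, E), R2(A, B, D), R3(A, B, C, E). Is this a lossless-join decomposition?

Chase test. Columns are A, B, C, D, E; row i has aⱼ where attribute j ∈ Ri, else bᵢⱼ.
Initial tableau (one row per fragment):
  row 1: b11 b12 a3 a4 a5
  row 2: a1 a2 b23 a4 b25
  row 3: a1 a2 a3 b34 a5
Rows 1 and 3 agree on C; apply C→A and equate their A entries.
Rows 1 and 2 agree on A; apply A→C, E and equate their C, E entries.
Rows 1 and 2 agree on A, C; apply A, C→B and equate their B entries.
Row 1 is now all distinguished symbols — the join is lossless.

Yes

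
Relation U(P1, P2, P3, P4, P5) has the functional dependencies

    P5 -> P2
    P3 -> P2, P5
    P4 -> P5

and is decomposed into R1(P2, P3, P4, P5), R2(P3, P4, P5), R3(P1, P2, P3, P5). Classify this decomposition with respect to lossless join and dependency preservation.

lossy but dependency-preserving

Lossless test (chase): Rows 1 and 2 agree on P5; apply P5→P2 and equate their P2 entries. No row becomes fully distinguished — the join is lossy.
Dependency preservation: every FD's attributes lie within a single fragment, so each can be enforced locally — preserved.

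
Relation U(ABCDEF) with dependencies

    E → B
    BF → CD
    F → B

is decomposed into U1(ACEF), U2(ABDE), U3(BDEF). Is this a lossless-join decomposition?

Yes

Chase test. Columns are ABCDEF; row i has aⱼ where attribute j ∈ Ui, else bᵢⱼ.
Initial tableau (one row per fragment):
  row 1: a1 b12 a3 b14 a5 a6
  row 2: a1 a2 b23 a4 a5 b26
  row 3: b31 a2 b33 a4 a5 a6
Rows 1 and 2 agree on E; apply E→B and equate their B entries.
Rows 1 and 3 agree on BF; apply BF→CD and equate their CD entries.
Row 1 is now all distinguished symbols — the join is lossless.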